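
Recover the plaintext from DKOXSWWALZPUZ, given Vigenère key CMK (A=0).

BYEVGMUOBXDKX

Repeat the key across the ciphertext: CMKCMKCMKCMKC
D(3)−C(2): 1 → B
K(10)−M(12): -2≡24 → Y
O(14)−K(10): 4 → E
X(23)−C(2): 21 → V
S(18)−M(12): 6 → G
W(22)−K(10): 12 → M
W(22)−C(2): 20 → U
A(0)−M(12): -12≡14 → O
L(11)−K(10): 1 → B
Z(25)−C(2): 23 → X
P(15)−M(12): 3 → D
U(20)−K(10): 10 → K
Z(25)−C(2): 23 → X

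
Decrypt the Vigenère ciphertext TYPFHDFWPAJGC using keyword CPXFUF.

RJSANYDHSVPBA

Repeat the key across the ciphertext: CPXFUFCPXFUFC
T(19)−C(2): 17 → R
Y(24)−P(15): 9 → J
P(15)−X(23): -8≡18 → S
F(5)−F(5): 0 → A
H(7)−U(20): -13≡13 → N
D(3)−F(5): -2≡24 → Y
F(5)−C(2): 3 → D
W(22)−P(15): 7 → H
P(15)−X(23): -8≡18 → S
A(0)−F(5): -5≡21 → V
J(9)−U(20): -11≡15 → P
G(6)−F(5): 1 → B
C(2)−C(2): 0 → A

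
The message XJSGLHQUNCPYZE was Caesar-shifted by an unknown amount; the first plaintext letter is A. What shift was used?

23

From the crib: X(23)−A(0)=23, so the shift is 23.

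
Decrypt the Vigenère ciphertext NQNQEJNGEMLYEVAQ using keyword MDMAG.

BNBQYXKUEGZVSVUE

Repeat the key across the ciphertext: MDMAGMDMAGMDMAGM
N(13)−M(12): 1 → B
Q(16)−D(3): 13 → N
N(13)−M(12): 1 → B
Q(16)−A(0): 16 → Q
E(4)−G(6): -2≡24 → Y
J(9)−M(12): -3≡23 → X
N(13)−D(3): 10 → K
G(6)−M(12): -6≡20 → U
E(4)−A(0): 4 → E
M(12)−G(6): 6 → G
L(11)−M(12): -1≡25 → Z
Y(24)−D(3): 21 → V
E(4)−M(12): -8≡18 → S
V(21)−A(0): 21 → V
A(0)−G(6): -6≡20 → U
Q(16)−M(12): 4 → E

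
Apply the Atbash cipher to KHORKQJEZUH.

PSLIPJQVAFS

K(10) → P(15)
H(7) → S(18)
O(14) → L(11)
R(17) → I(8)
K(10) → P(15)
Q(16) → J(9)
J(9) → Q(16)
E(4) → V(21)
Z(25) → A(0)
U(20) → F(5)
H(7) → S(18)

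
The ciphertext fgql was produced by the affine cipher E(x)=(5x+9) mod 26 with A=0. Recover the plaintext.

uprq

The inverse of 5 mod 26 is 21, since 5·21=105≡1. Apply D(y)=21·(y−9) mod 26:
f(5): 21·(5−9)=-84≡20 → u
g(6): 21·(6−9)=-63≡15 → p
q(16): 21·(16−9)=147≡17 → r
l(11): 21·(11−9)=42≡16 → q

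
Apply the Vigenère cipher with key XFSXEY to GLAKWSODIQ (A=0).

DQSHAQLIAN

Repeat the key across the message: XFSXEYXFSX
G(6)+X(23): 29≡3 → D
L(11)+F(5): 16 → Q
A(0)+S(18): 18 → S
K(10)+X(23): 33≡7 → H
W(22)+E(4): 26≡0 → A
S(18)+Y(24): 42≡16 → Q
O(14)+X(23): 37≡11 → L
D(3)+F(5): 8 → I
I(8)+S(18): 26≡0 → A
Q(16)+X(23): 39≡13 → N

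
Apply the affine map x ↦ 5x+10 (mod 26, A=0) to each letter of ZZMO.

FFSC

Z(25): 5·25+10=135≡5 → F
Z(25): 5·25+10=135≡5 → F
M(12): 5·12+10=70≡18 → S
O(14): 5·14+10=80≡2 → C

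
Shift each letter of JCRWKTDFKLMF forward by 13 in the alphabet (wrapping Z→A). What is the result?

J(9): 9+13=22 → W
C(2): 2+13=15 → P
R(17): 17+13=30≡4 → E
W(22): 22+13=35≡9 → J
K(10): 10+13=23 → X
T(19): 19+13=32≡6 → G
D(3): 3+13=16 → Q
F(5): 5+13=18 → S
K(10): 10+13=23 → X
L(11): 11+13=24 → Y
M(12): 12+13=25 → Z
F(5): 5+13=18 → S

WPEJXGQSXYZS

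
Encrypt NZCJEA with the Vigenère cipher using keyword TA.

GZVJXA

Repeat the key across the message: TATATA
N(13)+T(19): 32≡6 → G
Z(25)+A(0): 25 → Z
C(2)+T(19): 21 → V
J(9)+A(0): 9 → J
E(4)+T(19): 23 → X
A(0)+A(0): 0 → A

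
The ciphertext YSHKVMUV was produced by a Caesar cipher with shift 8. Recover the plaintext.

Y(24): 24−8=16 → Q
S(18): 18−8=10 → K
H(7): 7−8=-1≡25 → Z
K(10): 10−8=2 → C
V(21): 21−8=13 → N
M(12): 12−8=4 → E
U(20): 20−8=12 → M
V(21): 21−8=13 → N

QKZCNEMN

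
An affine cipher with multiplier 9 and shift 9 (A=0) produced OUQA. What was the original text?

PHVZ

The inverse of 9 mod 26 is 3, since 9·3=27≡1. Apply D(y)=3·(y−9) mod 26:
O(14): 3·(14−9)=15 → P
U(20): 3·(20−9)=33≡7 → H
Q(16): 3·(16−9)=21 → V
A(0): 3·(0−9)=-27≡25 → Z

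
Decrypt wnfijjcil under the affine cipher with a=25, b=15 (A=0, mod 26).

The inverse of 25 mod 26 is 25, since 25·25=625≡1. Apply D(y)=25·(y−15) mod 26:
w(22): 25·(22−15)=175≡19 → t
n(13): 25·(13−15)=-50≡2 → c
f(5): 25·(5−15)=-250≡10 → k
i(8): 25·(8−15)=-175≡7 → h
j(9): 25·(9−15)=-150≡6 → g
j(9): 25·(9−15)=-150≡6 → g
c(2): 25·(2−15)=-325≡13 → n
i(8): 25·(8−15)=-175≡7 → h
l(11): 25·(11−15)=-100≡4 → e

tckhggnhe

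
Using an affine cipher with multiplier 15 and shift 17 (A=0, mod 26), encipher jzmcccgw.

j(9): 15·9+17=152≡22 → w
z(25): 15·25+17=392≡2 → c
m(12): 15·12+17=197≡15 → p
c(2): 15·2+17=47≡21 → v
c(2): 15·2+17=47≡21 → v
c(2): 15·2+17=47≡21 → v
g(6): 15·6+17=107≡3 → d
w(22): 15·22+17=347≡9 → j

wcpvvvdj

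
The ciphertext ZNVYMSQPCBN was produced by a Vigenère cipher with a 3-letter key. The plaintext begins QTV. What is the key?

Subtract each crib letter from the matching ciphertext letter (mod 26):
Z(25)−Q(16)=9 → J
N(13)−T(19)=-6≡20 → U
V(21)−V(21)=0 → A

JUA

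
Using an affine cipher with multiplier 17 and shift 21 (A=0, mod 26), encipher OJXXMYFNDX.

O(14): 17·14+21=259≡25 → Z
J(9): 17·9+21=174≡18 → S
X(23): 17·23+21=412≡22 → W
X(23): 17·23+21=412≡22 → W
M(12): 17·12+21=225≡17 → R
Y(24): 17·24+21=429≡13 → N
F(5): 17·5+21=106≡2 → C
N(13): 17·13+21=242≡8 → I
D(3): 17·3+21=72≡20 → U
X(23): 17·23+21=412≡22 → W

ZSWWRNCIUW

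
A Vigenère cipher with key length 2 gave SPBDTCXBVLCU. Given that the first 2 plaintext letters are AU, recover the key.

Subtract each crib letter from the matching ciphertext letter (mod 26):
S(18)−A(0)=18 → S
P(15)−U(20)=-5≡21 → V

SV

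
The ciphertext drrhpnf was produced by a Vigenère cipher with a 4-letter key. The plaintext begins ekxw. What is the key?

Subtract each crib letter from the matching ciphertext letter (mod 26):
d(3)−e(4)=-1≡25 → z
r(17)−k(10)=7 → h
r(17)−x(23)=-6≡20 → u
h(7)−w(22)=-15≡11 → l

zhul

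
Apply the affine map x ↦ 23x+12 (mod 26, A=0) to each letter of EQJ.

AQL

E(4): 23·4+12=104≡0 → A
Q(16): 23·16+12=380≡16 → Q
J(9): 23·9+12=219≡11 → L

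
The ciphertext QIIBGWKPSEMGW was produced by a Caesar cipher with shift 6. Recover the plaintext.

Q(16): 16−6=10 → K
I(8): 8−6=2 → C
I(8): 8−6=2 → C
B(1): 1−6=-5≡21 → V
G(6): 6−6=0 → A
W(22): 22−6=16 → Q
K(10): 10−6=4 → E
P(15): 15−6=9 → J
S(18): 18−6=12 → M
E(4): 4−6=-2≡24 → Y
M(12): 12−6=6 → G
G(6): 6−6=0 → A
W(22): 22−6=16 → Q

KCCVAQEJMYGAQ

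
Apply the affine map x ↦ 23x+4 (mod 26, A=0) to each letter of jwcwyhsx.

dqyqkjcn

j(9): 23·9+4=211≡3 → d
w(22): 23·22+4=510≡16 → q
c(2): 23·2+4=50≡24 → y
w(22): 23·22+4=510≡16 → q
y(24): 23·24+4=556≡10 → k
h(7): 23·7+4=165≡9 → j
s(18): 23·18+4=418≡2 → c
x(23): 23·23+4=533≡13 → n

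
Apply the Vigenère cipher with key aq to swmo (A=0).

Repeat the key across the message: aqaq
s(18)+a(0): 18 → s
w(22)+q(16): 38≡12 → m
m(12)+a(0): 12 → m
o(14)+q(16): 30≡4 → e

smme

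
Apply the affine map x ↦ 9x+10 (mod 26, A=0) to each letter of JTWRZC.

NZAHBC

J(9): 9·9+10=91≡13 → N
T(19): 9·19+10=181≡25 → Z
W(22): 9·22+10=208≡0 → A
R(17): 9·17+10=163≡7 → H
Z(25): 9·25+10=235≡1 → B
C(2): 9·2+10=28≡2 → C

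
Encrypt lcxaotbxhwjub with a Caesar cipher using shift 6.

ridguzhdncpah

l(11): 11+6=17 → r
c(2): 2+6=8 → i
x(23): 23+6=29≡3 → d
a(0): 0+6=6 → g
o(14): 14+6=20 → u
t(19): 19+6=25 → z
b(1): 1+6=7 → h
x(23): 23+6=29≡3 → d
h(7): 7+6=13 → n
w(22): 22+6=28≡2 → c
j(9): 9+6=15 → p
u(20): 20+6=26≡0 → a
b(1): 1+6=7 → h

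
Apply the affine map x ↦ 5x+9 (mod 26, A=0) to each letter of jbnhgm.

j(9): 5·9+9=54≡2 → c
b(1): 5·1+9=14 → o
n(13): 5·13+9=74≡22 → w
h(7): 5·7+9=44≡18 → s
g(6): 5·6+9=39≡13 → n
m(12): 5·12+9=69≡17 → r

cowsnr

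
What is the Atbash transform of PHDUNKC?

KSWFMPX

P(15) → K(10)
H(7) → S(18)
D(3) → W(22)
U(20) → F(5)
N(13) → M(12)
K(10) → P(15)
C(2) → X(23)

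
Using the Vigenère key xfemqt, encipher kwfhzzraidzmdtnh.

Repeat the key across the message: xfemqtxfemqtxfem
k(10)+x(23): 33≡7 → h
w(22)+f(5): 27≡1 → b
f(5)+e(4): 9 → j
h(7)+m(12): 19 → t
z(25)+q(16): 41≡15 → p
z(25)+t(19): 44≡18 → s
r(17)+x(23): 40≡14 → o
a(0)+f(5): 5 → f
i(8)+e(4): 12 → m
d(3)+m(12): 15 → p
z(25)+q(16): 41≡15 → p
m(12)+t(19): 31≡5 → f
d(3)+x(23): 26≡0 → a
t(19)+f(5): 24 → y
n(13)+e(4): 17 → r
h(7)+m(12): 19 → t

hbjtpsofmppfayrt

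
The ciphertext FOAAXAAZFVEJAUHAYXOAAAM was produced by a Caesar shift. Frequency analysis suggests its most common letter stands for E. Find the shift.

22

The most frequent ciphertext letter is A (appears 9 times).
A is position 0; E is position 4.
Shift = -4≡22.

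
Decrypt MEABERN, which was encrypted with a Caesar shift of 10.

CUQRUHD

M(12): 12−10=2 → C
E(4): 4−10=-6≡20 → U
A(0): 0−10=-10≡16 → Q
B(1): 1−10=-9≡17 → R
E(4): 4−10=-6≡20 → U
R(17): 17−10=7 → H
N(13): 13−10=3 → D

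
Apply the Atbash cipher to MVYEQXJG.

NEBVJCQT

M(12) → N(13)
V(21) → E(4)
Y(24) → B(1)
E(4) → V(21)
Q(16) → J(9)
X(23) → C(2)
J(9) → Q(16)
G(6) → T(19)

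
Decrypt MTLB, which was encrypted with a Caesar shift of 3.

M(12): 12−3=9 → J
T(19): 19−3=16 → Q
L(11): 11−3=8 → I
B(1): 1−3=-2≡24 → Y

JQIY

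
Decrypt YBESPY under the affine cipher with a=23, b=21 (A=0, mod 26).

The inverse of 23 mod 26 is 17, since 23·17=391≡1. Apply D(y)=17·(y−21) mod 26:
Y(24): 17·(24−21)=51≡25 → Z
B(1): 17·(1−21)=-340≡24 → Y
E(4): 17·(4−21)=-289≡23 → X
S(18): 17·(18−21)=-51≡1 → B
P(15): 17·(15−21)=-102≡2 → C
Y(24): 17·(24−21)=51≡25 → Z

ZYXBCZ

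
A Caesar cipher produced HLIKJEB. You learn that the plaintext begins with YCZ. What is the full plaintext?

YCZBAVS

From the crib: H(7)−Y(24)=-17≡9, so the shift is 9.
Subtract 9 from each ciphertext letter:
H(7): 7−9=-2≡24 → Y
L(11): 11−9=2 → C
I(8): 8−9=-1≡25 → Z
K(10): 10−9=1 → B
J(9): 9−9=0 → A
E(4): 4−9=-5≡21 → V
B(1): 1−9=-8≡18 → S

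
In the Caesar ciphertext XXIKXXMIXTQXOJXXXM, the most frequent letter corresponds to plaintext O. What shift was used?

The most frequent ciphertext letter is X (appears 9 times).
X is position 23; O is position 14.
Shift = 9.

9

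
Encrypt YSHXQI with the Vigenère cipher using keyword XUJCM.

Repeat the key across the message: XUJCMX
Y(24)+X(23): 47≡21 → V
S(18)+U(20): 38≡12 → M
H(7)+J(9): 16 → Q
X(23)+C(2): 25 → Z
Q(16)+M(12): 28≡2 → C
I(8)+X(23): 31≡5 → F

VMQZCF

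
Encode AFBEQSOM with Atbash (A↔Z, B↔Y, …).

A(0) → Z(25)
F(5) → U(20)
B(1) → Y(24)
E(4) → V(21)
Q(16) → J(9)
S(18) → H(7)
O(14) → L(11)
M(12) → N(13)

ZUYVJHLN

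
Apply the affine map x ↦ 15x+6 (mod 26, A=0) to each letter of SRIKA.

S(18): 15·18+6=276≡16 → Q
R(17): 15·17+6=261≡1 → B
I(8): 15·8+6=126≡22 → W
K(10): 15·10+6=156≡0 → A
A(0): 15·0+6=6 → G

QBWAG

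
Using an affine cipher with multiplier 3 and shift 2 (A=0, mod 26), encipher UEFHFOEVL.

KORXRSONJ

U(20): 3·20+2=62≡10 → K
E(4): 3·4+2=14 → O
F(5): 3·5+2=17 → R
H(7): 3·7+2=23 → X
F(5): 3·5+2=17 → R
O(14): 3·14+2=44≡18 → S
E(4): 3·4+2=14 → O
V(21): 3·21+2=65≡13 → N
L(11): 3·11+2=35≡9 → J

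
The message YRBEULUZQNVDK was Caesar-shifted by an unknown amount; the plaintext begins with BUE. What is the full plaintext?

BUEHXOXCTQYGN

From the crib: Y(24)−B(1)=23, so the shift is 23.
Subtract 23 from each ciphertext letter:
Y(24): 24−23=1 → B
R(17): 17−23=-6≡20 → U
B(1): 1−23=-22≡4 → E
E(4): 4−23=-19≡7 → H
U(20): 20−23=-3≡23 → X
L(11): 11−23=-12≡14 → O
U(20): 20−23=-3≡23 → X
Z(25): 25−23=2 → C
Q(16): 16−23=-7≡19 → T
N(13): 13−23=-10≡16 → Q
V(21): 21−23=-2≡24 → Y
D(3): 3−23=-20≡6 → G
K(10): 10−23=-13≡13 → N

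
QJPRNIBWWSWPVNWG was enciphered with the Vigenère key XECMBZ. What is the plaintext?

TFNFMJESUGVQYJUU

Repeat the key across the ciphertext: XECMBZXECMBZXECM
Q(16)−X(23): -7≡19 → T
J(9)−E(4): 5 → F
P(15)−C(2): 13 → N
R(17)−M(12): 5 → F
N(13)−B(1): 12 → M
I(8)−Z(25): -17≡9 → J
B(1)−X(23): -22≡4 → E
W(22)−E(4): 18 → S
W(22)−C(2): 20 → U
S(18)−M(12): 6 → G
W(22)−B(1): 21 → V
P(15)−Z(25): -10≡16 → Q
V(21)−X(23): -2≡24 → Y
N(13)−E(4): 9 → J
W(22)−C(2): 20 → U
G(6)−M(12): -6≡20 → U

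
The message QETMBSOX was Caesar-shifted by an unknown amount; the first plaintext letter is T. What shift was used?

From the crib: Q(16)−T(19)=-3≡23, so the shift is 23.

23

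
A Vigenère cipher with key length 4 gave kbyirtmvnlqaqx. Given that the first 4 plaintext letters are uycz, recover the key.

Subtract each crib letter from the matching ciphertext letter (mod 26):
k(10)−u(20)=-10≡16 → q
b(1)−y(24)=-23≡3 → d
y(24)−c(2)=22 → w
i(8)−z(25)=-17≡9 → j

qdwj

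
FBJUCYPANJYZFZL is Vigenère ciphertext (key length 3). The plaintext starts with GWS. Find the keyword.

ZFR

Subtract each crib letter from the matching ciphertext letter (mod 26):
F(5)−G(6)=-1≡25 → Z
B(1)−W(22)=-21≡5 → F
J(9)−S(18)=-9≡17 → R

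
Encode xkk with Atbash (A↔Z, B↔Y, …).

x(23) → c(2)
k(10) → p(15)
k(10) → p(15)

cpp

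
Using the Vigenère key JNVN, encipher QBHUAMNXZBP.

Repeat the key across the message: JNVNJNVNJNV
Q(16)+J(9): 25 → Z
B(1)+N(13): 14 → O
H(7)+V(21): 28≡2 → C
U(20)+N(13): 33≡7 → H
A(0)+J(9): 9 → J
M(12)+N(13): 25 → Z
N(13)+V(21): 34≡8 → I
X(23)+N(13): 36≡10 → K
Z(25)+J(9): 34≡8 → I
B(1)+N(13): 14 → O
P(15)+V(21): 36≡10 → K

ZOCHJZIKIOK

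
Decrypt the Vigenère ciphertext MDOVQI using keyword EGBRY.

Repeat the key across the ciphertext: EGBRYE
M(12)−E(4): 8 → I
D(3)−G(6): -3≡23 → X
O(14)−B(1): 13 → N
V(21)−R(17): 4 → E
Q(16)−Y(24): -8≡18 → S
I(8)−E(4): 4 → E

IXNESE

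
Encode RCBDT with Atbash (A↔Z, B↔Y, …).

R(17) → I(8)
C(2) → X(23)
B(1) → Y(24)
D(3) → W(22)
T(19) → G(6)

IXYWG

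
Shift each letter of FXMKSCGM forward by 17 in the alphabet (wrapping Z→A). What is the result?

WODBJTXD

F(5): 5+17=22 → W
X(23): 23+17=40≡14 → O
M(12): 12+17=29≡3 → D
K(10): 10+17=27≡1 → B
S(18): 18+17=35≡9 → J
C(2): 2+17=19 → T
G(6): 6+17=23 → X
M(12): 12+17=29≡3 → D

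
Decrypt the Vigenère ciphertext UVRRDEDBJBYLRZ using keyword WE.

YRVNHAHXNXCHVV

Repeat the key across the ciphertext: WEWEWEWEWEWEWE
U(20)−W(22): -2≡24 → Y
V(21)−E(4): 17 → R
R(17)−W(22): -5≡21 → V
R(17)−E(4): 13 → N
D(3)−W(22): -19≡7 → H
E(4)−E(4): 0 → A
D(3)−W(22): -19≡7 → H
B(1)−E(4): -3≡23 → X
J(9)−W(22): -13≡13 → N
B(1)−E(4): -3≡23 → X
Y(24)−W(22): 2 → C
L(11)−E(4): 7 → H
R(17)−W(22): -5≡21 → V
Z(25)−E(4): 21 → V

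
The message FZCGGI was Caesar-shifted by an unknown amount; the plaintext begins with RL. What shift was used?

14

From the crib: F(5)−R(17)=-12≡14, so the shift is 14.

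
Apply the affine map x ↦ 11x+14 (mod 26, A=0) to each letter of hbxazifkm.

nzhodyruq

h(7): 11·7+14=91≡13 → n
b(1): 11·1+14=25 → z
x(23): 11·23+14=267≡7 → h
a(0): 11·0+14=14 → o
z(25): 11·25+14=289≡3 → d
i(8): 11·8+14=102≡24 → y
f(5): 11·5+14=69≡17 → r
k(10): 11·10+14=124≡20 → u
m(12): 11·12+14=146≡16 → q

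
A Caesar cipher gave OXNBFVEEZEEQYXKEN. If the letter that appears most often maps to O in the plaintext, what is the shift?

16

The most frequent ciphertext letter is E (appears 5 times).
E is position 4; O is position 14.
Shift = -10≡16.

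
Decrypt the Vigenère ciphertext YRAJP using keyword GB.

SQUIJ

Repeat the key across the ciphertext: GBGBG
Y(24)−G(6): 18 → S
R(17)−B(1): 16 → Q
A(0)−G(6): -6≡20 → U
J(9)−B(1): 8 → I
P(15)−G(6): 9 → J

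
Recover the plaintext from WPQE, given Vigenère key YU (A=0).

YVSK

Repeat the key across the ciphertext: YUYU
W(22)−Y(24): -2≡24 → Y
P(15)−U(20): -5≡21 → V
Q(16)−Y(24): -8≡18 → S
E(4)−U(20): -16≡10 → K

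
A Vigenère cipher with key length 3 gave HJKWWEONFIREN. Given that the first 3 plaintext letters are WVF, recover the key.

Subtract each crib letter from the matching ciphertext letter (mod 26):
H(7)−W(22)=-15≡11 → L
J(9)−V(21)=-12≡14 → O
K(10)−F(5)=5 → F

LOF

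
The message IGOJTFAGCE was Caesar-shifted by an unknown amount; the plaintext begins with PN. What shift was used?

From the crib: I(8)−P(15)=-7≡19, so the shift is 19.

19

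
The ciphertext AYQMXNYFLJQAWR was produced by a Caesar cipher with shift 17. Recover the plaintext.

A(0): 0−17=-17≡9 → J
Y(24): 24−17=7 → H
Q(16): 16−17=-1≡25 → Z
M(12): 12−17=-5≡21 → V
X(23): 23−17=6 → G
N(13): 13−17=-4≡22 → W
Y(24): 24−17=7 → H
F(5): 5−17=-12≡14 → O
L(11): 11−17=-6≡20 → U
J(9): 9−17=-8≡18 → S
Q(16): 16−17=-1≡25 → Z
A(0): 0−17=-17≡9 → J
W(22): 22−17=5 → F
R(17): 17−17=0 → A

JHZVGWHOUSZJFA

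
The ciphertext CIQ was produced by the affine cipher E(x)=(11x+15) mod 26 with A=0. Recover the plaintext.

The inverse of 11 mod 26 is 19, since 11·19=209≡1. Apply D(y)=19·(y−15) mod 26:
C(2): 19·(2−15)=-247≡13 → N
I(8): 19·(8−15)=-133≡23 → X
Q(16): 19·(16−15)=19 → T

NXT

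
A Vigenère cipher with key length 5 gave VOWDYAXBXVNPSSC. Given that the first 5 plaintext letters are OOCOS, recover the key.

Subtract each crib letter from the matching ciphertext letter (mod 26):
V(21)−O(14)=7 → H
O(14)−O(14)=0 → A
W(22)−C(2)=20 → U
D(3)−O(14)=-11≡15 → P
Y(24)−S(18)=6 → G

HAUPG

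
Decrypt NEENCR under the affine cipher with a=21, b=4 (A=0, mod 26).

The inverse of 21 mod 26 is 5, since 21·5=105≡1. Apply D(y)=5·(y−4) mod 26:
N(13): 5·(13−4)=45≡19 → T
E(4): 5·(4−4)=0 → A
E(4): 5·(4−4)=0 → A
N(13): 5·(13−4)=45≡19 → T
C(2): 5·(2−4)=-10≡16 → Q
R(17): 5·(17−4)=65≡13 → N

TAATQN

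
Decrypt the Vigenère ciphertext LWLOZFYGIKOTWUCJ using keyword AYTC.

LYSMZHFEIMVRWWJH

Repeat the key across the ciphertext: AYTCAYTCAYTCAYTC
L(11)−A(0): 11 → L
W(22)−Y(24): -2≡24 → Y
L(11)−T(19): -8≡18 → S
O(14)−C(2): 12 → M
Z(25)−A(0): 25 → Z
F(5)−Y(24): -19≡7 → H
Y(24)−T(19): 5 → F
G(6)−C(2): 4 → E
I(8)−A(0): 8 → I
K(10)−Y(24): -14≡12 → M
O(14)−T(19): -5≡21 → V
T(19)−C(2): 17 → R
W(22)−A(0): 22 → W
U(20)−Y(24): -4≡22 → W
C(2)−T(19): -17≡9 → J
J(9)−C(2): 7 → H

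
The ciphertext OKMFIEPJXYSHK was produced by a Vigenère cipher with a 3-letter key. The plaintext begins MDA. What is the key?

Subtract each crib letter from the matching ciphertext letter (mod 26):
O(14)−M(12)=2 → C
K(10)−D(3)=7 → H
M(12)−A(0)=12 → M

CHM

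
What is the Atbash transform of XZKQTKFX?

CAPJGPUC

X(23) → C(2)
Z(25) → A(0)
K(10) → P(15)
Q(16) → J(9)
T(19) → G(6)
K(10) → P(15)
F(5) → U(20)
X(23) → C(2)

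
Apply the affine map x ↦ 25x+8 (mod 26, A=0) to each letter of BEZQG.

HEJSC

B(1): 25·1+8=33≡7 → H
E(4): 25·4+8=108≡4 → E
Z(25): 25·25+8=633≡9 → J
Q(16): 25·16+8=408≡18 → S
G(6): 25·6+8=158≡2 → C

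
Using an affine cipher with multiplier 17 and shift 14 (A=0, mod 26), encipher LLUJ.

L(11): 17·11+14=201≡19 → T
L(11): 17·11+14=201≡19 → T
U(20): 17·20+14=354≡16 → Q
J(9): 17·9+14=167≡11 → L

TTQL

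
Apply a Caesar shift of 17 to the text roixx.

ifzoo

r(17): 17+17=34≡8 → i
o(14): 14+17=31≡5 → f
i(8): 8+17=25 → z
x(23): 23+17=40≡14 → o
x(23): 23+17=40≡14 → o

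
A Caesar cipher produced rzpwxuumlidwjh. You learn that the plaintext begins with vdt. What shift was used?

22

From the crib: r(17)−v(21)=-4≡22, so the shift is 22.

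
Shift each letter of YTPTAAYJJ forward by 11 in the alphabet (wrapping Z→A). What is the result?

Y(24): 24+11=35≡9 → J
T(19): 19+11=30≡4 → E
P(15): 15+11=26≡0 → A
T(19): 19+11=30≡4 → E
A(0): 0+11=11 → L
A(0): 0+11=11 → L
Y(24): 24+11=35≡9 → J
J(9): 9+11=20 → U
J(9): 9+11=20 → U

JEAELLJUU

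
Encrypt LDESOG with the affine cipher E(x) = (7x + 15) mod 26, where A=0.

OKRLJF

L(11): 7·11+15=92≡14 → O
D(3): 7·3+15=36≡10 → K
E(4): 7·4+15=43≡17 → R
S(18): 7·18+15=141≡11 → L
O(14): 7·14+15=113≡9 → J
G(6): 7·6+15=57≡5 → F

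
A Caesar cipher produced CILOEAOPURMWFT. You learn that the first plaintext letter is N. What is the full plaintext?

NTWZPLZAFCXHQE

From the crib: C(2)−N(13)=-11≡15, so the shift is 15.
Subtract 15 from each ciphertext letter:
C(2): 2−15=-13≡13 → N
I(8): 8−15=-7≡19 → T
L(11): 11−15=-4≡22 → W
O(14): 14−15=-1≡25 → Z
E(4): 4−15=-11≡15 → P
A(0): 0−15=-15≡11 → L
O(14): 14−15=-1≡25 → Z
P(15): 15−15=0 → A
U(20): 20−15=5 → F
R(17): 17−15=2 → C
M(12): 12−15=-3≡23 → X
W(22): 22−15=7 → H
F(5): 5−15=-10≡16 → Q
T(19): 19−15=4 → E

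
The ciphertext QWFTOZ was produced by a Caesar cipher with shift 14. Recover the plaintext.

CIRFAL

Q(16): 16−14=2 → C
W(22): 22−14=8 → I
F(5): 5−14=-9≡17 → R
T(19): 19−14=5 → F
O(14): 14−14=0 → A
Z(25): 25−14=11 → L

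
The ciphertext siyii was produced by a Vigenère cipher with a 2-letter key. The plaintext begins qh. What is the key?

cb

Subtract each crib letter from the matching ciphertext letter (mod 26):
s(18)−q(16)=2 → c
i(8)−h(7)=1 → b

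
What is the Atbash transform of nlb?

n(13) → m(12)
l(11) → o(14)
b(1) → y(24)

moy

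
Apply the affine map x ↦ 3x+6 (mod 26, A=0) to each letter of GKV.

G(6): 3·6+6=24 → Y
K(10): 3·10+6=36≡10 → K
V(21): 3·21+6=69≡17 → R

YKR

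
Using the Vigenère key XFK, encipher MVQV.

JAAS

Repeat the key across the message: XFKX
M(12)+X(23): 35≡9 → J
V(21)+F(5): 26≡0 → A
Q(16)+K(10): 26≡0 → A
V(21)+X(23): 44≡18 → S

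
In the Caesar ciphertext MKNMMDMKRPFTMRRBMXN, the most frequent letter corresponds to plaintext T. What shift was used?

19

The most frequent ciphertext letter is M (appears 6 times).
M is position 12; T is position 19.
Shift = -7≡19.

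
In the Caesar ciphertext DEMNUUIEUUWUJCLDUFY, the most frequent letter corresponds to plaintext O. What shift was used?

The most frequent ciphertext letter is U (appears 6 times).
U is position 20; O is position 14.
Shift = 6.

6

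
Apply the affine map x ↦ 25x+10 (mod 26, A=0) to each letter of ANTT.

KXRR

A(0): 25·0+10=10 → K
N(13): 25·13+10=335≡23 → X
T(19): 25·19+10=485≡17 → R
T(19): 25·19+10=485≡17 → R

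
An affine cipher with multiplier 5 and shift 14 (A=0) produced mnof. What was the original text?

The inverse of 5 mod 26 is 21, since 5·21=105≡1. Apply D(y)=21·(y−14) mod 26:
m(12): 21·(12−14)=-42≡10 → k
n(13): 21·(13−14)=-21≡5 → f
o(14): 21·(14−14)=0 → a
f(5): 21·(5−14)=-189≡19 → t

kfat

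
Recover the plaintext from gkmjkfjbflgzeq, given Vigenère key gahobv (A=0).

akfvjkdbyxfeyq

Repeat the key across the ciphertext: gahobvgahobvga
g(6)−g(6): 0 → a
k(10)−a(0): 10 → k
m(12)−h(7): 5 → f
j(9)−o(14): -5≡21 → v
k(10)−b(1): 9 → j
f(5)−v(21): -16≡10 → k
j(9)−g(6): 3 → d
b(1)−a(0): 1 → b
f(5)−h(7): -2≡24 → y
l(11)−o(14): -3≡23 → x
g(6)−b(1): 5 → f
z(25)−v(21): 4 → e
e(4)−g(6): -2≡24 → y
q(16)−a(0): 16 → q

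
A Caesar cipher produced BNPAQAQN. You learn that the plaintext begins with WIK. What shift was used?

From the crib: B(1)−W(22)=-21≡5, so the shift is 5.

5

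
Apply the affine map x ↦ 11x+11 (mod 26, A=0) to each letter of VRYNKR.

IQPYRQ

V(21): 11·21+11=242≡8 → I
R(17): 11·17+11=198≡16 → Q
Y(24): 11·24+11=275≡15 → P
N(13): 11·13+11=154≡24 → Y
K(10): 11·10+11=121≡17 → R
R(17): 11·17+11=198≡16 → Q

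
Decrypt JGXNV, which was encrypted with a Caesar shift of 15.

J(9): 9−15=-6≡20 → U
G(6): 6−15=-9≡17 → R
X(23): 23−15=8 → I
N(13): 13−15=-2≡24 → Y
V(21): 21−15=6 → G

URIYG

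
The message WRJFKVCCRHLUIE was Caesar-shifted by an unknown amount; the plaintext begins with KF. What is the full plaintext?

From the crib: W(22)−K(10)=12, so the shift is 12.
Subtract 12 from each ciphertext letter:
W(22): 22−12=10 → K
R(17): 17−12=5 → F
J(9): 9−12=-3≡23 → X
F(5): 5−12=-7≡19 → T
K(10): 10−12=-2≡24 → Y
V(21): 21−12=9 → J
C(2): 2−12=-10≡16 → Q
C(2): 2−12=-10≡16 → Q
R(17): 17−12=5 → F
H(7): 7−12=-5≡21 → V
L(11): 11−12=-1≡25 → Z
U(20): 20−12=8 → I
I(8): 8−12=-4≡22 → W
E(4): 4−12=-8≡18 → S

KFXTYJQQFVZIWS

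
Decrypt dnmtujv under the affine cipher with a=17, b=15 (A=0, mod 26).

The inverse of 17 mod 26 is 23, since 17·23=391≡1. Apply D(y)=23·(y−15) mod 26:
d(3): 23·(3−15)=-276≡10 → k
n(13): 23·(13−15)=-46≡6 → g
m(12): 23·(12−15)=-69≡9 → j
t(19): 23·(19−15)=92≡14 → o
u(20): 23·(20−15)=115≡11 → l
j(9): 23·(9−15)=-138≡18 → s
v(21): 23·(21−15)=138≡8 → i

kgjolsi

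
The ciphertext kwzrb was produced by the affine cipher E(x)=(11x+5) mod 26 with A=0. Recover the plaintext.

The inverse of 11 mod 26 is 19, since 11·19=209≡1. Apply D(y)=19·(y−5) mod 26:
k(10): 19·(10−5)=95≡17 → r
w(22): 19·(22−5)=323≡11 → l
z(25): 19·(25−5)=380≡16 → q
r(17): 19·(17−5)=228≡20 → u
b(1): 19·(1−5)=-76≡2 → c

rlquc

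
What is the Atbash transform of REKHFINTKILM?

R(17) → I(8)
E(4) → V(21)
K(10) → P(15)
H(7) → S(18)
F(5) → U(20)
I(8) → R(17)
N(13) → M(12)
T(19) → G(6)
K(10) → P(15)
I(8) → R(17)
L(11) → O(14)
M(12) → N(13)

IVPSURMGPRON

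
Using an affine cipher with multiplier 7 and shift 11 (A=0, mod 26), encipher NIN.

YPY

N(13): 7·13+11=102≡24 → Y
I(8): 7·8+11=67≡15 → P
N(13): 7·13+11=102≡24 → Y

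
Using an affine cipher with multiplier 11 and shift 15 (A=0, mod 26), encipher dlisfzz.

d(3): 11·3+15=48≡22 → w
l(11): 11·11+15=136≡6 → g
i(8): 11·8+15=103≡25 → z
s(18): 11·18+15=213≡5 → f
f(5): 11·5+15=70≡18 → s
z(25): 11·25+15=290≡4 → e
z(25): 11·25+15=290≡4 → e

wgzfsee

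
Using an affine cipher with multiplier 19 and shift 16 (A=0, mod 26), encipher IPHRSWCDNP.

MPTBUSCVDP

I(8): 19·8+16=168≡12 → M
P(15): 19·15+16=301≡15 → P
H(7): 19·7+16=149≡19 → T
R(17): 19·17+16=339≡1 → B
S(18): 19·18+16=358≡20 → U
W(22): 19·22+16=434≡18 → S
C(2): 19·2+16=54≡2 → C
D(3): 19·3+16=73≡21 → V
N(13): 19·13+16=263≡3 → D
P(15): 19·15+16=301≡15 → P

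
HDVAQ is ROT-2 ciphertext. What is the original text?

FBTYO

H(7): 7−2=5 → F
D(3): 3−2=1 → B
V(21): 21−2=19 → T
A(0): 0−2=-2≡24 → Y
Q(16): 16−2=14 → O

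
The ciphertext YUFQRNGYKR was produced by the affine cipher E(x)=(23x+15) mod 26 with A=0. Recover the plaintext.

XHMRISDXTI

The inverse of 23 mod 26 is 17, since 23·17=391≡1. Apply D(y)=17·(y−15) mod 26:
Y(24): 17·(24−15)=153≡23 → X
U(20): 17·(20−15)=85≡7 → H
F(5): 17·(5−15)=-170≡12 → M
Q(16): 17·(16−15)=17 → R
R(17): 17·(17−15)=34≡8 → I
N(13): 17·(13−15)=-34≡18 → S
G(6): 17·(6−15)=-153≡3 → D
Y(24): 17·(24−15)=153≡23 → X
K(10): 17·(10−15)=-85≡19 → T
R(17): 17·(17−15)=34≡8 → I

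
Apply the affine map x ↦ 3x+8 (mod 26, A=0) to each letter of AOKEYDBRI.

A(0): 3·0+8=8 → I
O(14): 3·14+8=50≡24 → Y
K(10): 3·10+8=38≡12 → M
E(4): 3·4+8=20 → U
Y(24): 3·24+8=80≡2 → C
D(3): 3·3+8=17 → R
B(1): 3·1+8=11 → L
R(17): 3·17+8=59≡7 → H
I(8): 3·8+8=32≡6 → G

IYMUCRLHG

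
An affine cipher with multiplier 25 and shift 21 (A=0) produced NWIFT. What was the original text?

The inverse of 25 mod 26 is 25, since 25·25=625≡1. Apply D(y)=25·(y−21) mod 26:
N(13): 25·(13−21)=-200≡8 → I
W(22): 25·(22−21)=25 → Z
I(8): 25·(8−21)=-325≡13 → N
F(5): 25·(5−21)=-400≡16 → Q
T(19): 25·(19−21)=-50≡2 → C

IZNQC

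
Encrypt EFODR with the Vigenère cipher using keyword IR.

MWWUZ

Repeat the key across the message: IRIRI
E(4)+I(8): 12 → M
F(5)+R(17): 22 → W
O(14)+I(8): 22 → W
D(3)+R(17): 20 → U
R(17)+I(8): 25 → Z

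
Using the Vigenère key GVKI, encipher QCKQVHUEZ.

WXUYBCEMF

Repeat the key across the message: GVKIGVKIG
Q(16)+G(6): 22 → W
C(2)+V(21): 23 → X
K(10)+K(10): 20 → U
Q(16)+I(8): 24 → Y
V(21)+G(6): 27≡1 → B
H(7)+V(21): 28≡2 → C
U(20)+K(10): 30≡4 → E
E(4)+I(8): 12 → M
Z(25)+G(6): 31≡5 → F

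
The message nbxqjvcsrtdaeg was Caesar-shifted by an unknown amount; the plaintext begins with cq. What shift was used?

From the crib: n(13)−c(2)=11, so the shift is 11.

11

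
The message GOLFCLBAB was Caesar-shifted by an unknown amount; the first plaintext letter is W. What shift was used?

10

From the crib: G(6)−W(22)=-16≡10, so the shift is 10.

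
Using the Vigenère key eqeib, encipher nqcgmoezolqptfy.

rggonsudwmufxnz

Repeat the key across the message: eqeibeqeibeqeib
n(13)+e(4): 17 → r
q(16)+q(16): 32≡6 → g
c(2)+e(4): 6 → g
g(6)+i(8): 14 → o
m(12)+b(1): 13 → n
o(14)+e(4): 18 → s
e(4)+q(16): 20 → u
z(25)+e(4): 29≡3 → d
o(14)+i(8): 22 → w
l(11)+b(1): 12 → m
q(16)+e(4): 20 → u
p(15)+q(16): 31≡5 → f
t(19)+e(4): 23 → x
f(5)+i(8): 13 → n
y(24)+b(1): 25 → z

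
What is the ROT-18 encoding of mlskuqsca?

m(12): 12+18=30≡4 → e
l(11): 11+18=29≡3 → d
s(18): 18+18=36≡10 → k
k(10): 10+18=28≡2 → c
u(20): 20+18=38≡12 → m
q(16): 16+18=34≡8 → i
s(18): 18+18=36≡10 → k
c(2): 2+18=20 → u
a(0): 0+18=18 → s

edkcmikus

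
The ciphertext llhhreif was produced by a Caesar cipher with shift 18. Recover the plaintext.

ttppzmqn

l(11): 11−18=-7≡19 → t
l(11): 11−18=-7≡19 → t
h(7): 7−18=-11≡15 → p
h(7): 7−18=-11≡15 → p
r(17): 17−18=-1≡25 → z
e(4): 4−18=-14≡12 → m
i(8): 8−18=-10≡16 → q
f(5): 5−18=-13≡13 → n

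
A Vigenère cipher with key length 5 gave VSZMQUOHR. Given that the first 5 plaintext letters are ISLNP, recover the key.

NAOZB

Subtract each crib letter from the matching ciphertext letter (mod 26):
V(21)−I(8)=13 → N
S(18)−S(18)=0 → A
Z(25)−L(11)=14 → O
M(12)−N(13)=-1≡25 → Z
Q(16)−P(15)=1 → B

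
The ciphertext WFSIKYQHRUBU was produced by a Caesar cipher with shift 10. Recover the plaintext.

W(22): 22−10=12 → M
F(5): 5−10=-5≡21 → V
S(18): 18−10=8 → I
I(8): 8−10=-2≡24 → Y
K(10): 10−10=0 → A
Y(24): 24−10=14 → O
Q(16): 16−10=6 → G
H(7): 7−10=-3≡23 → X
R(17): 17−10=7 → H
U(20): 20−10=10 → K
B(1): 1−10=-9≡17 → R
U(20): 20−10=10 → K

MVIYAOGXHKRK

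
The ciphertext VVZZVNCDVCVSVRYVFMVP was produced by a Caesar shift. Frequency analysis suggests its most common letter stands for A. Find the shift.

21

The most frequent ciphertext letter is V (appears 8 times).
V is position 21; A is position 0.
Shift = 21.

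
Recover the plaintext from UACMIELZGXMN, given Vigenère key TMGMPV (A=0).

Repeat the key across the ciphertext: TMGMPVTMGMPV
U(20)−T(19): 1 → B
A(0)−M(12): -12≡14 → O
C(2)−G(6): -4≡22 → W
M(12)−M(12): 0 → A
I(8)−P(15): -7≡19 → T
E(4)−V(21): -17≡9 → J
L(11)−T(19): -8≡18 → S
Z(25)−M(12): 13 → N
G(6)−G(6): 0 → A
X(23)−M(12): 11 → L
M(12)−P(15): -3≡23 → X
N(13)−V(21): -8≡18 → S

BOWATJSNALXS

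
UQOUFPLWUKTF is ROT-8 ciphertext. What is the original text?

MIGMXHDOMCLX

U(20): 20−8=12 → M
Q(16): 16−8=8 → I
O(14): 14−8=6 → G
U(20): 20−8=12 → M
F(5): 5−8=-3≡23 → X
P(15): 15−8=7 → H
L(11): 11−8=3 → D
W(22): 22−8=14 → O
U(20): 20−8=12 → M
K(10): 10−8=2 → C
T(19): 19−8=11 → L
F(5): 5−8=-3≡23 → X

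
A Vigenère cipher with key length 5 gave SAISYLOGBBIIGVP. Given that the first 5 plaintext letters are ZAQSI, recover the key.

Subtract each crib letter from the matching ciphertext letter (mod 26):
S(18)−Z(25)=-7≡19 → T
A(0)−A(0)=0 → A
I(8)−Q(16)=-8≡18 → S
S(18)−S(18)=0 → A
Y(24)−I(8)=16 → Q

TASAQ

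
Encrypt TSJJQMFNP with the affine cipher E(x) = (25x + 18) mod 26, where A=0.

T(19): 25·19+18=493≡25 → Z
S(18): 25·18+18=468≡0 → A
J(9): 25·9+18=243≡9 → J
J(9): 25·9+18=243≡9 → J
Q(16): 25·16+18=418≡2 → C
M(12): 25·12+18=318≡6 → G
F(5): 25·5+18=143≡13 → N
N(13): 25·13+18=343≡5 → F
P(15): 25·15+18=393≡3 → D

ZAJJCGNFD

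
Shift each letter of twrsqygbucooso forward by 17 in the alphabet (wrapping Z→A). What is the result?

knijhpxsltffjf

t(19): 19+17=36≡10 → k
w(22): 22+17=39≡13 → n
r(17): 17+17=34≡8 → i
s(18): 18+17=35≡9 → j
q(16): 16+17=33≡7 → h
y(24): 24+17=41≡15 → p
g(6): 6+17=23 → x
b(1): 1+17=18 → s
u(20): 20+17=37≡11 → l
c(2): 2+17=19 → t
o(14): 14+17=31≡5 → f
o(14): 14+17=31≡5 → f
s(18): 18+17=35≡9 → j
o(14): 14+17=31≡5 → f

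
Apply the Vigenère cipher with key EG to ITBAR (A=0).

Repeat the key across the message: EGEGE
I(8)+E(4): 12 → M
T(19)+G(6): 25 → Z
B(1)+E(4): 5 → F
A(0)+G(6): 6 → G
R(17)+E(4): 21 → V

MZFGV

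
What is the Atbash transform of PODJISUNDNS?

P(15) → K(10)
O(14) → L(11)
D(3) → W(22)
J(9) → Q(16)
I(8) → R(17)
S(18) → H(7)
U(20) → F(5)
N(13) → M(12)
D(3) → W(22)
N(13) → M(12)
S(18) → H(7)

KLWQRHFMWMH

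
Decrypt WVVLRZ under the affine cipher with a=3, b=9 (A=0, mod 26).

NEESUO

The inverse of 3 mod 26 is 9, since 3·9=27≡1. Apply D(y)=9·(y−9) mod 26:
W(22): 9·(22−9)=117≡13 → N
V(21): 9·(21−9)=108≡4 → E
V(21): 9·(21−9)=108≡4 → E
L(11): 9·(11−9)=18 → S
R(17): 9·(17−9)=72≡20 → U
Z(25): 9·(25−9)=144≡14 → O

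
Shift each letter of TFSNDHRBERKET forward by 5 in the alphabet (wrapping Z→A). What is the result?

YKXSIMWGJWPJY

T(19): 19+5=24 → Y
F(5): 5+5=10 → K
S(18): 18+5=23 → X
N(13): 13+5=18 → S
D(3): 3+5=8 → I
H(7): 7+5=12 → M
R(17): 17+5=22 → W
B(1): 1+5=6 → G
E(4): 4+5=9 → J
R(17): 17+5=22 → W
K(10): 10+5=15 → P
E(4): 4+5=9 → J
T(19): 19+5=24 → Y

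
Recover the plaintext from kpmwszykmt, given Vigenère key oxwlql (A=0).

Repeat the key across the ciphertext: oxwlqloxwl
k(10)−o(14): -4≡22 → w
p(15)−x(23): -8≡18 → s
m(12)−w(22): -10≡16 → q
w(22)−l(11): 11 → l
s(18)−q(16): 2 → c
z(25)−l(11): 14 → o
y(24)−o(14): 10 → k
k(10)−x(23): -13≡13 → n
m(12)−w(22): -10≡16 → q
t(19)−l(11): 8 → i

wsqlcoknqi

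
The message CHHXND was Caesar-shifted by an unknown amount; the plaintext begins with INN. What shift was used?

From the crib: C(2)−I(8)=-6≡20, so the shift is 20.

20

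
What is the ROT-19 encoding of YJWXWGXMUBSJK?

Y(24): 24+19=43≡17 → R
J(9): 9+19=28≡2 → C
W(22): 22+19=41≡15 → P
X(23): 23+19=42≡16 → Q
W(22): 22+19=41≡15 → P
G(6): 6+19=25 → Z
X(23): 23+19=42≡16 → Q
M(12): 12+19=31≡5 → F
U(20): 20+19=39≡13 → N
B(1): 1+19=20 → U
S(18): 18+19=37≡11 → L
J(9): 9+19=28≡2 → C
K(10): 10+19=29≡3 → D

RCPQPZQFNULCD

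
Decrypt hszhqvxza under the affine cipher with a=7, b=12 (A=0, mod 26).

The inverse of 7 mod 26 is 15, since 7·15=105≡1. Apply D(y)=15·(y−12) mod 26:
h(7): 15·(7−12)=-75≡3 → d
s(18): 15·(18−12)=90≡12 → m
z(25): 15·(25−12)=195≡13 → n
h(7): 15·(7−12)=-75≡3 → d
q(16): 15·(16−12)=60≡8 → i
v(21): 15·(21−12)=135≡5 → f
x(23): 15·(23−12)=165≡9 → j
z(25): 15·(25−12)=195≡13 → n
a(0): 15·(0−12)=-180≡2 → c

dmndifjnc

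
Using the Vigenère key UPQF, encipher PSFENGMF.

Repeat the key across the message: UPQFUPQF
P(15)+U(20): 35≡9 → J
S(18)+P(15): 33≡7 → H
F(5)+Q(16): 21 → V
E(4)+F(5): 9 → J
N(13)+U(20): 33≡7 → H
G(6)+P(15): 21 → V
M(12)+Q(16): 28≡2 → C
F(5)+F(5): 10 → K

JHVJHVCK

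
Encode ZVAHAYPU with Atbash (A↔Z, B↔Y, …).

AEZSZBKF

Z(25) → A(0)
V(21) → E(4)
A(0) → Z(25)
H(7) → S(18)
A(0) → Z(25)
Y(24) → B(1)
P(15) → K(10)
U(20) → F(5)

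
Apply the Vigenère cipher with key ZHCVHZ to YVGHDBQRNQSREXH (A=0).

Repeat the key across the message: ZHCVHZZHCVHZZHC
Y(24)+Z(25): 49≡23 → X
V(21)+H(7): 28≡2 → C
G(6)+C(2): 8 → I
H(7)+V(21): 28≡2 → C
D(3)+H(7): 10 → K
B(1)+Z(25): 26≡0 → A
Q(16)+Z(25): 41≡15 → P
R(17)+H(7): 24 → Y
N(13)+C(2): 15 → P
Q(16)+V(21): 37≡11 → L
S(18)+H(7): 25 → Z
R(17)+Z(25): 42≡16 → Q
E(4)+Z(25): 29≡3 → D
X(23)+H(7): 30≡4 → E
H(7)+C(2): 9 → J

XCICKAPYPLZQDEJ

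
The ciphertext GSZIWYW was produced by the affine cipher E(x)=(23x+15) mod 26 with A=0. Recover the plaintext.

The inverse of 23 mod 26 is 17, since 23·17=391≡1. Apply D(y)=17·(y−15) mod 26:
G(6): 17·(6−15)=-153≡3 → D
S(18): 17·(18−15)=51≡25 → Z
Z(25): 17·(25−15)=170≡14 → O
I(8): 17·(8−15)=-119≡11 → L
W(22): 17·(22−15)=119≡15 → P
Y(24): 17·(24−15)=153≡23 → X
W(22): 17·(22−15)=119≡15 → P

DZOLPXP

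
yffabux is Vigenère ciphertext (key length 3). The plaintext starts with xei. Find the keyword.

bbx

Subtract each crib letter from the matching ciphertext letter (mod 26):
y(24)−x(23)=1 → b
f(5)−e(4)=1 → b
f(5)−i(8)=-3≡23 → x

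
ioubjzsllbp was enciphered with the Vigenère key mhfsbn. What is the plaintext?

Repeat the key across the ciphertext: mhfsbnmhfsb
i(8)−m(12): -4≡22 → w
o(14)−h(7): 7 → h
u(20)−f(5): 15 → p
b(1)−s(18): -17≡9 → j
j(9)−b(1): 8 → i
z(25)−n(13): 12 → m
s(18)−m(12): 6 → g
l(11)−h(7): 4 → e
l(11)−f(5): 6 → g
b(1)−s(18): -17≡9 → j
p(15)−b(1): 14 → o

whpjimgegjo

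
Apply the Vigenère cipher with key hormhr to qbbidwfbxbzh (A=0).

Repeat the key across the message: hormhrhormhr
q(16)+h(7): 23 → x
b(1)+o(14): 15 → p
b(1)+r(17): 18 → s
i(8)+m(12): 20 → u
d(3)+h(7): 10 → k
w(22)+r(17): 39≡13 → n
f(5)+h(7): 12 → m
b(1)+o(14): 15 → p
x(23)+r(17): 40≡14 → o
b(1)+m(12): 13 → n
z(25)+h(7): 32≡6 → g
h(7)+r(17): 24 → y

xpsuknmpongy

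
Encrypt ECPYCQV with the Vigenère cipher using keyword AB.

Repeat the key across the message: ABABABA
E(4)+A(0): 4 → E
C(2)+B(1): 3 → D
P(15)+A(0): 15 → P
Y(24)+B(1): 25 → Z
C(2)+A(0): 2 → C
Q(16)+B(1): 17 → R
V(21)+A(0): 21 → V

EDPZCRV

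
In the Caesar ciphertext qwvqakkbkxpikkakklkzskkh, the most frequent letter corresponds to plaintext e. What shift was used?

6

The most frequent ciphertext letter is k (appears 10 times).
k is position 10; e is position 4.
Shift = 6.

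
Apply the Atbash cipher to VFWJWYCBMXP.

V(21) → E(4)
F(5) → U(20)
W(22) → D(3)
J(9) → Q(16)
W(22) → D(3)
Y(24) → B(1)
C(2) → X(23)
B(1) → Y(24)
M(12) → N(13)
X(23) → C(2)
P(15) → K(10)

EUDQDBXYNCK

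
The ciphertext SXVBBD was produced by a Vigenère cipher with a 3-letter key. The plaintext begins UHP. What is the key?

YQG

Subtract each crib letter from the matching ciphertext letter (mod 26):
S(18)−U(20)=-2≡24 → Y
X(23)−H(7)=16 → Q
V(21)−P(15)=6 → G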